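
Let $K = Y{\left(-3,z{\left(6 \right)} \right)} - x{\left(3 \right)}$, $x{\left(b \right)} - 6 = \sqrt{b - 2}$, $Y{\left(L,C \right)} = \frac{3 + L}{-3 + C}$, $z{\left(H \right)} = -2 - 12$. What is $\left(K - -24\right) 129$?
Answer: $2193$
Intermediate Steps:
$z{\left(H \right)} = -14$ ($z{\left(H \right)} = -2 - 12 = -14$)
$Y{\left(L,C \right)} = \frac{3 + L}{-3 + C}$
$x{\left(b \right)} = 6 + \sqrt{-2 + b}$ ($x{\left(b \right)} = 6 + \sqrt{b - 2} = 6 + \sqrt{-2 + b}$)
$K = -7$ ($K = \frac{3 - 3}{-3 - 14} - \left(6 + \sqrt{-2 + 3}\right) = \frac{1}{-17} \cdot 0 - \left(6 + \sqrt{1}\right) = \left(- \frac{1}{17}\right) 0 - \left(6 + 1\right) = 0 - 7 = -7$)
$\left(K - -24\right) 129 = \left(-7 - -24\right) 129 = \left(-7 + 24\right) 129 = 17 \cdot 129 = 2193$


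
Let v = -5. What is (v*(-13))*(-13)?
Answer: -845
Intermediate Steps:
(v*(-13))*(-13) = -5*(-13)*(-13) = 65*(-13) = -845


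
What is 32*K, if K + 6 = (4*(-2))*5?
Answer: -1472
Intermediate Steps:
K = -46 (K = -6 + (4*(-2))*5 = -6 - 8*5 = -6 - 40 = -46)
32*K = 32*(-46) = -1472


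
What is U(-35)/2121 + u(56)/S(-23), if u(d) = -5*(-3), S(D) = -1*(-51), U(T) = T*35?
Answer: -1460/5151 ≈ -0.28344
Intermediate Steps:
U(T) = 35*T
S(D) = 51
u(d) = 15
U(-35)/2121 + u(56)/S(-23) = (35*(-35))/2121 + 15/51 = -1225*1/2121 + 15*(1/51) = -175/303 + 5/17 = -1460/5151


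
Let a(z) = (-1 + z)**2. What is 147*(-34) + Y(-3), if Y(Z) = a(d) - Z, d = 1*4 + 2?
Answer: -4970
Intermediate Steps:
d = 6 (d = 4 + 2 = 6)
Y(Z) = 25 - Z (Y(Z) = (-1 + 6)**2 - Z = 5**2 - Z = 25 - Z)
147*(-34) + Y(-3) = 147*(-34) + (25 - 1*(-3)) = -4998 + (25 + 3) = -4998 + 28 = -4970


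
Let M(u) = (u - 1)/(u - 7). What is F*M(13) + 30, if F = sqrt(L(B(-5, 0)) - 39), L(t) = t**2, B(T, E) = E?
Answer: 30 + 2*I*sqrt(39) ≈ 30.0 + 12.49*I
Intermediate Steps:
M(u) = (-1 + u)/(-7 + u)
F = I*sqrt(39) (F = sqrt(0**2 - 39) = sqrt(0 - 39) = sqrt(-39) = I*sqrt(39) ≈ 6.245*I)
F*M(13) + 30 = (I*sqrt(39))*((-1 + 13)/(-7 + 13)) + 30 = (I*sqrt(39))*(12/6) + 30 = (I*sqrt(39))*((1/6)*12) + 30 = (I*sqrt(39))*2 + 30 = 2*I*sqrt(39) + 30 = 30 + 2*I*sqrt(39)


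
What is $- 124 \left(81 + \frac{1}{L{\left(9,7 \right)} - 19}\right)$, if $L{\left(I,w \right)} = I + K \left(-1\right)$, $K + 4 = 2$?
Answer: $- \frac{20057}{2} \approx -10029.0$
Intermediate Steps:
$K = -2$ ($K = -4 + 2 = -2$)
$L{\left(I,w \right)} = 2 + I$ ($L{\left(I,w \right)} = I - -2 = I + 2 = 2 + I$)
$- 124 \left(81 + \frac{1}{L{\left(9,7 \right)} - 19}\right) = - 124 \left(81 + \frac{1}{\left(2 + 9\right) - 19}\right) = - 124 \left(81 + \frac{1}{11 - 19}\right) = - 124 \left(81 + \frac{1}{-8}\right) = - 124 \left(81 - \frac{1}{8}\right) = \left(-124\right) \frac{647}{8} = - \frac{20057}{2}$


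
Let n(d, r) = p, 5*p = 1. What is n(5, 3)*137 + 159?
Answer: 932/5 ≈ 186.40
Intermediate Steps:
p = 1/5 (p = (1/5)*1 = 1/5 ≈ 0.20000)
n(d, r) = 1/5
n(5, 3)*137 + 159 = (1/5)*137 + 159 = 137/5 + 159 = 932/5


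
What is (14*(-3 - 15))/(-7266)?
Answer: 6/173 ≈ 0.034682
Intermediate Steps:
(14*(-3 - 15))/(-7266) = (14*(-18))*(-1/7266) = -252*(-1/7266) = 6/173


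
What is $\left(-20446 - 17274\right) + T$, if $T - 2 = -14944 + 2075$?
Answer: $-50587$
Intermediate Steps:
$T = -12867$ ($T = 2 + \left(-14944 + 2075\right) = 2 - 12869 = -12867$)
$\left(-20446 - 17274\right) + T = \left(-20446 - 17274\right) - 12867 = -37720 - 12867 = -50587$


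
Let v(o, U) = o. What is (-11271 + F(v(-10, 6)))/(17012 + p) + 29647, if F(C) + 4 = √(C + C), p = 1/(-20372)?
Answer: 10274485528261/346568463 + 40744*I*√5/346568463 ≈ 29646.0 + 0.00026288*I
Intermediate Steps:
p = -1/20372 ≈ -4.9087e-5
F(C) = -4 + √2*√C (F(C) = -4 + √(C + C) = -4 + √(2*C) = -4 + √2*√C)
(-11271 + F(v(-10, 6)))/(17012 + p) + 29647 = (-11271 + (-4 + √2*√(-10)))/(17012 - 1/20372) + 29647 = (-11271 + (-4 + √2*(I*√10)))/(346568463/20372) + 29647 = (-11271 + (-4 + 2*I*√5))*(20372/346568463) + 29647 = (-11275 + 2*I*√5)*(20372/346568463) + 29647 = (-229694300/346568463 + 40744*I*√5/346568463) + 29647 = 10274485528261/346568463 + 40744*I*√5/346568463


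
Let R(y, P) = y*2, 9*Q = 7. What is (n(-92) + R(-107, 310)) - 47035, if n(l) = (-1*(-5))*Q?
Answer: -425206/9 ≈ -47245.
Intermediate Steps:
Q = 7/9 (Q = (1/9)*7 = 7/9 ≈ 0.77778)
R(y, P) = 2*y
n(l) = 35/9 (n(l) = -1*(-5)*(7/9) = 5*(7/9) = 35/9)
(n(-92) + R(-107, 310)) - 47035 = (35/9 + 2*(-107)) - 47035 = (35/9 - 214) - 47035 = -1891/9 - 47035 = -425206/9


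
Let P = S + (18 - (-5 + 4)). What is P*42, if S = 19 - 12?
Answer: 1092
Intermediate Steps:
S = 7
P = 26 (P = 7 + (18 - (-5 + 4)) = 7 + (18 - 1*(-1)) = 7 + (18 + 1) = 7 + 19 = 26)
P*42 = 26*42 = 1092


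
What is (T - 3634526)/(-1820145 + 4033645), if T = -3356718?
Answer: -1747811/553375 ≈ -3.1585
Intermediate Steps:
(T - 3634526)/(-1820145 + 4033645) = (-3356718 - 3634526)/(-1820145 + 4033645) = -6991244/2213500 = -6991244*1/2213500 = -1747811/553375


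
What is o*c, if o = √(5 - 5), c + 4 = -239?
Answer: 0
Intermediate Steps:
c = -243 (c = -4 - 239 = -243)
o = 0 (o = √0 = 0)
o*c = 0*(-243) = 0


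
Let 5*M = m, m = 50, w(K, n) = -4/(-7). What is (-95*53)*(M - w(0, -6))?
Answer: -332310/7 ≈ -47473.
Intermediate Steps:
w(K, n) = 4/7 (w(K, n) = -4*(-1/7) = 4/7)
M = 10 (M = (1/5)*50 = 10)
(-95*53)*(M - w(0, -6)) = (-95*53)*(10 - 1*4/7) = -5035*(10 - 4/7) = -5035*66/7 = -332310/7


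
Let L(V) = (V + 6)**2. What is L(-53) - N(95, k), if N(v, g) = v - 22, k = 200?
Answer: 2136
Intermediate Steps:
L(V) = (6 + V)**2
N(v, g) = -22 + v
L(-53) - N(95, k) = (6 - 53)**2 - (-22 + 95) = (-47)**2 - 1*73 = 2209 - 73 = 2136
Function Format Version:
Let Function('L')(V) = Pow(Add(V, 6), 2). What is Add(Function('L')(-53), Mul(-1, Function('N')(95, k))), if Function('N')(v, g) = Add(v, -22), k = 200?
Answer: 2136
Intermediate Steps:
Function('L')(V) = Pow(Add(6, V), 2)
Function('N')(v, g) = Add(-22, v)
Add(Function('L')(-53), Mul(-1, Function('N')(95, k))) = Add(Pow(Add(6, -53), 2), Mul(-1, Add(-22, 95))) = Add(Pow(-47, 2), Mul(-1, 73)) = Add(2209, -73) = 2136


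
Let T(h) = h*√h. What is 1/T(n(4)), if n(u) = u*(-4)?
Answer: I/64 ≈ 0.015625*I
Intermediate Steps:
n(u) = -4*u
T(h) = h^(3/2)
1/T(n(4)) = 1/((-4*4)^(3/2)) = 1/((-16)^(3/2)) = 1/(-64*I) = I/64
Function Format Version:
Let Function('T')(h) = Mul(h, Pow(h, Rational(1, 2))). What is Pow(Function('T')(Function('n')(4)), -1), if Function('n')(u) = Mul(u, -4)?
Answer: Mul(Rational(1, 64), I) ≈ Mul(0.015625, I)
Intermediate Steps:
Function('n')(u) = Mul(-4, u)
Function('T')(h) = Pow(h, Rational(3, 2))
Pow(Function('T')(Function('n')(4)), -1) = Pow(Pow(Mul(-4, 4), Rational(3, 2)), -1) = Pow(Pow(-16, Rational(3, 2)), -1) = Pow(Mul(-64, I), -1) = Mul(Rational(1, 64), I)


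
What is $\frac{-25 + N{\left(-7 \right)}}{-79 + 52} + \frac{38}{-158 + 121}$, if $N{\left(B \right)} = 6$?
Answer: $- \frac{323}{999} \approx -0.32332$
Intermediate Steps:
$\frac{-25 + N{\left(-7 \right)}}{-79 + 52} + \frac{38}{-158 + 121} = \frac{-25 + 6}{-79 + 52} + \frac{38}{-158 + 121} = - \frac{19}{-27} + \frac{38}{-37} = \left(-19\right) \left(- \frac{1}{27}\right) + 38 \left(- \frac{1}{37}\right) = \frac{19}{27} - \frac{38}{37} = - \frac{323}{999}$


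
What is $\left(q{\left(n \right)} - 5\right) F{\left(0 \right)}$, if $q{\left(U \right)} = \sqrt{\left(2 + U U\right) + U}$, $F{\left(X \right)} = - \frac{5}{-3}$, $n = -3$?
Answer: $- \frac{25}{3} + \frac{10 \sqrt{2}}{3} \approx -3.6193$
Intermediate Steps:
$F{\left(X \right)} = \frac{5}{3}$ ($F{\left(X \right)} = \left(-5\right) \left(- \frac{1}{3}\right) = \frac{5}{3}$)
$q{\left(U \right)} = \sqrt{2 + U + U^{2}}$ ($q{\left(U \right)} = \sqrt{\left(2 + U^{2}\right) + U} = \sqrt{2 + U + U^{2}}$)
$\left(q{\left(n \right)} - 5\right) F{\left(0 \right)} = \left(\sqrt{2 - 3 + \left(-3\right)^{2}} - 5\right) \frac{5}{3} = \left(\sqrt{2 - 3 + 9} - 5\right) \frac{5}{3} = \left(\sqrt{8} - 5\right) \frac{5}{3} = \left(2 \sqrt{2} - 5\right) \frac{5}{3} = \left(-5 + 2 \sqrt{2}\right) \frac{5}{3} = - \frac{25}{3} + \frac{10 \sqrt{2}}{3}$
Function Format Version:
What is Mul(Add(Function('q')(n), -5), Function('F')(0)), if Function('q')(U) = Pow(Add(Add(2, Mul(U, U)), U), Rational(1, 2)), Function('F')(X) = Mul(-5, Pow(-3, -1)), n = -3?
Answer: Add(Rational(-25, 3), Mul(Rational(10, 3), Pow(2, Rational(1, 2)))) ≈ -3.6193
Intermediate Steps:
Function('F')(X) = Rational(5, 3) (Function('F')(X) = Mul(-5, Rational(-1, 3)) = Rational(5, 3))
Function('q')(U) = Pow(Add(2, U, Pow(U, 2)), Rational(1, 2)) (Function('q')(U) = Pow(Add(Add(2, Pow(U, 2)), U), Rational(1, 2)) = Pow(Add(2, U, Pow(U, 2)), Rational(1, 2)))
Mul(Add(Function('q')(n), -5), Function('F')(0)) = Mul(Add(Pow(Add(2, -3, Pow(-3, 2)), Rational(1, 2)), -5), Rational(5, 3)) = Mul(Add(Pow(Add(2, -3, 9), Rational(1, 2)), -5), Rational(5, 3)) = Mul(Add(Pow(8, Rational(1, 2)), -5), Rational(5, 3)) = Mul(Add(Mul(2, Pow(2, Rational(1, 2))), -5), Rational(5, 3)) = Mul(Add(-5, Mul(2, Pow(2, Rational(1, 2)))), Rational(5, 3)) = Add(Rational(-25, 3), Mul(Rational(10, 3), Pow(2, Rational(1, 2))))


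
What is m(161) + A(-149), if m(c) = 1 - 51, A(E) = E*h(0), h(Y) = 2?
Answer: -348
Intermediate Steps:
A(E) = 2*E (A(E) = E*2 = 2*E)
m(c) = -50
m(161) + A(-149) = -50 + 2*(-149) = -50 - 298 = -348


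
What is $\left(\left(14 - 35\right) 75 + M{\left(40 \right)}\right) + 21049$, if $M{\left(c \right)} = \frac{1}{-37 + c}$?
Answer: $\frac{58423}{3} \approx 19474.0$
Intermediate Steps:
$\left(\left(14 - 35\right) 75 + M{\left(40 \right)}\right) + 21049 = \left(\left(14 - 35\right) 75 + \frac{1}{-37 + 40}\right) + 21049 = \left(\left(-21\right) 75 + \frac{1}{3}\right) + 21049 = \left(-1575 + \frac{1}{3}\right) + 21049 = - \frac{4724}{3} + 21049 = \frac{58423}{3}$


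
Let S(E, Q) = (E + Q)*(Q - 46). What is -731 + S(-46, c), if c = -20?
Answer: 3625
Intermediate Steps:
S(E, Q) = (-46 + Q)*(E + Q) (S(E, Q) = (E + Q)*(-46 + Q) = (-46 + Q)*(E + Q))
-731 + S(-46, c) = -731 + ((-20)² - 46*(-46) - 46*(-20) - 46*(-20)) = -731 + (400 + 2116 + 920 + 920) = -731 + 4356 = 3625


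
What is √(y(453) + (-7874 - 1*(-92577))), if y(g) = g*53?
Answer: 2*√27178 ≈ 329.71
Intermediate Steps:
y(g) = 53*g
√(y(453) + (-7874 - 1*(-92577))) = √(53*453 + (-7874 - 1*(-92577))) = √(24009 + (-7874 + 92577)) = √(24009 + 84703) = √108712 = 2*√27178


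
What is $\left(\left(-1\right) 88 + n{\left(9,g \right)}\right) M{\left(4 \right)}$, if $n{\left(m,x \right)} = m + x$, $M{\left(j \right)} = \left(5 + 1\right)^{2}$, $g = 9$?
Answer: $-2520$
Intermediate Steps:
$M{\left(j \right)} = 36$ ($M{\left(j \right)} = 6^{2} = 36$)
$\left(\left(-1\right) 88 + n{\left(9,g \right)}\right) M{\left(4 \right)} = \left(\left(-1\right) 88 + \left(9 + 9\right)\right) 36 = \left(-88 + 18\right) 36 = \left(-70\right) 36 = -2520$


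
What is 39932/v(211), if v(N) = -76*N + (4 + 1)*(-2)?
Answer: -19966/8023 ≈ -2.4886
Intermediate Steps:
v(N) = -10 - 76*N (v(N) = -76*N + 5*(-2) = -76*N - 10 = -10 - 76*N)
39932/v(211) = 39932/(-10 - 76*211) = 39932/(-10 - 16036) = 39932/(-16046) = 39932*(-1/16046) = -19966/8023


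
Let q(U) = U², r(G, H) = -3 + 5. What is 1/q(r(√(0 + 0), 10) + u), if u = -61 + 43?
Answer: 1/256 ≈ 0.0039063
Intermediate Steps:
r(G, H) = 2
u = -18
1/q(r(√(0 + 0), 10) + u) = 1/((2 - 18)²) = 1/((-16)²) = 1/256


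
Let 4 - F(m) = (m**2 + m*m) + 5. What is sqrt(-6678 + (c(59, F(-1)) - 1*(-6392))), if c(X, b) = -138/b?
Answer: 4*I*sqrt(15) ≈ 15.492*I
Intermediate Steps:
F(m) = -1 - 2*m**2 (F(m) = 4 - ((m**2 + m*m) + 5) = 4 - ((m**2 + m**2) + 5) = 4 - (2*m**2 + 5) = 4 - (5 + 2*m**2) = 4 + (-5 - 2*m**2) = -1 - 2*m**2)
sqrt(-6678 + (c(59, F(-1)) - 1*(-6392))) = sqrt(-6678 + (-138/(-1 - 2*(-1)**2) - 1*(-6392))) = sqrt(-6678 + (-138/(-1 - 2*1) + 6392)) = sqrt(-6678 + (-138/(-1 - 2) + 6392)) = sqrt(-6678 + (-138/(-3) + 6392)) = sqrt(-6678 + (-138*(-1/3) + 6392)) = sqrt(-6678 + (46 + 6392)) = sqrt(-6678 + 6438) = sqrt(-240) = 4*I*sqrt(15)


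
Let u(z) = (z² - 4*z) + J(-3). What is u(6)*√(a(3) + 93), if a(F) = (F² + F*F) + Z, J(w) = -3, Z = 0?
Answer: 9*√111 ≈ 94.821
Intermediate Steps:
a(F) = 2*F² (a(F) = (F² + F*F) + 0 = (F² + F²) + 0 = 2*F² + 0 = 2*F²)
u(z) = -3 + z² - 4*z (u(z) = (z² - 4*z) - 3 = -3 + z² - 4*z)
u(6)*√(a(3) + 93) = (-3 + 6² - 4*6)*√(2*3² + 93) = (-3 + 36 - 24)*√(2*9 + 93) = 9*√(18 + 93) = 9*√111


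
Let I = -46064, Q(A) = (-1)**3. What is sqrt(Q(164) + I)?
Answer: I*sqrt(46065) ≈ 214.63*I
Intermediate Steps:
Q(A) = -1
sqrt(Q(164) + I) = sqrt(-1 - 46064) = sqrt(-46065) = I*sqrt(46065)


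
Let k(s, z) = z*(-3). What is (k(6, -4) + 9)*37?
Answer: 777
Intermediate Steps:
k(s, z) = -3*z
(k(6, -4) + 9)*37 = (-3*(-4) + 9)*37 = (12 + 9)*37 = 21*37 = 777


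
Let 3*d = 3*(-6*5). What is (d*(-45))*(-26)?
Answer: -35100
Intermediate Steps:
d = -30 (d = (3*(-6*5))/3 = (3*(-30))/3 = (⅓)*(-90) = -30)
(d*(-45))*(-26) = -30*(-45)*(-26) = 1350*(-26) = -35100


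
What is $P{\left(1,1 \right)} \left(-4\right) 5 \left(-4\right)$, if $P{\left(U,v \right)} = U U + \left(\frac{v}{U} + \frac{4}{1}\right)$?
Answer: $480$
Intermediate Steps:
$P{\left(U,v \right)} = 4 + U^{2} + \frac{v}{U}$ ($P{\left(U,v \right)} = U^{2} + \left(\frac{v}{U} + 4 \cdot 1\right) = U^{2} + \left(\frac{v}{U} + 4\right) = U^{2} + \left(4 + \frac{v}{U}\right) = 4 + U^{2} + \frac{v}{U}$)
$P{\left(1,1 \right)} \left(-4\right) 5 \left(-4\right) = \left(4 + 1^{2} + 1 \cdot 1^{-1}\right) \left(-4\right) 5 \left(-4\right) = \left(4 + 1 + 1 \cdot 1\right) \left(-4\right) \left(-20\right) = \left(4 + 1 + 1\right) \left(-4\right) \left(-20\right) = 6 \left(-4\right) \left(-20\right) = \left(-24\right) \left(-20\right) = 480$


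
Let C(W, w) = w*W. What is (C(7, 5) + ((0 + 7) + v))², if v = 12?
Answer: 2916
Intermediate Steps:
C(W, w) = W*w
(C(7, 5) + ((0 + 7) + v))² = (7*5 + ((0 + 7) + 12))² = (35 + (7 + 12))² = (35 + 19)² = 54² = 2916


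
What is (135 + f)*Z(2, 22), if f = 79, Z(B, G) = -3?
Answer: -642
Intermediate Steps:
(135 + f)*Z(2, 22) = (135 + 79)*(-3) = 214*(-3) = -642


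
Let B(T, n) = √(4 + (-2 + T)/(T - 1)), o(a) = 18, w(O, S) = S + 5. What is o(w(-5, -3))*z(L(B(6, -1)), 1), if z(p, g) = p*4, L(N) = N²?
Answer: 1728/5 ≈ 345.60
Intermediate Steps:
w(O, S) = 5 + S
B(T, n) = √(4 + (-2 + T)/(-1 + T))
z(p, g) = 4*p
o(w(-5, -3))*z(L(B(6, -1)), 1) = 18*(4*(√((-6 + 5*6)/(-1 + 6)))²) = 18*(4*(√((-6 + 30)/5))²) = 18*(4*(√((⅕)*24))²) = 18*(4*(√(24/5))²) = 18*(4*(2*√30/5)²) = 18*(4*(24/5)) = 18*(96/5) = 1728/5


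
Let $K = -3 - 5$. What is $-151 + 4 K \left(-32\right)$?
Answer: $873$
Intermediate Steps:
$K = -8$ ($K = -3 - 5 = -8$)
$-151 + 4 K \left(-32\right) = -151 + 4 \left(-8\right) \left(-32\right) = -151 - -1024 = -151 + 1024 = 873$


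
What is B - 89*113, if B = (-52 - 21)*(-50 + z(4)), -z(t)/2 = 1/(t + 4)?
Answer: -25555/4 ≈ -6388.8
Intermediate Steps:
z(t) = -2/(4 + t) (z(t) = -2/(t + 4) = -2/(4 + t))
B = 14673/4 (B = (-52 - 21)*(-50 - 2/(4 + 4)) = -73*(-50 - 2/8) = -73*(-50 - 2*⅛) = -73*(-50 - ¼) = -73*(-201/4) = 14673/4 ≈ 3668.3)
B - 89*113 = 14673/4 - 89*113 = 14673/4 - 10057 = -25555/4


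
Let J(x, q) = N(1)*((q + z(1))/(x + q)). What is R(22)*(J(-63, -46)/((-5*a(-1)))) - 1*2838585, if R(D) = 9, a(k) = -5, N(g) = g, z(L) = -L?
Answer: -7735143702/2725 ≈ -2.8386e+6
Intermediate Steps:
J(x, q) = (-1 + q)/(q + x) (J(x, q) = 1*((q - 1*1)/(x + q)) = 1*((q - 1)/(q + x)) = 1*((-1 + q)/(q + x)) = (-1 + q)/(q + x))
R(22)*(J(-63, -46)/((-5*a(-1)))) - 1*2838585 = 9*(((-1 - 46)/(-46 - 63))/((-5*(-5)))) - 1*2838585 = 9*((-47/(-109))/25) - 2838585 = 9*(-1/109*(-47)*(1/25)) - 2838585 = 9*((47/109)*(1/25)) - 2838585 = 9*(47/2725) - 2838585 = 423/2725 - 2838585 = -7735143702/2725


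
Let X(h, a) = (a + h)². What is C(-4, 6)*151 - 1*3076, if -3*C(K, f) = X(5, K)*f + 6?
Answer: -3680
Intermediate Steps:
C(K, f) = -2 - f*(5 + K)²/3 (C(K, f) = -((K + 5)²*f + 6)/3 = -((5 + K)²*f + 6)/3 = -(f*(5 + K)² + 6)/3 = -(6 + f*(5 + K)²)/3 = -2 - f*(5 + K)²/3)
C(-4, 6)*151 - 1*3076 = (-2 - ⅓*6*(5 - 4)²)*151 - 1*3076 = (-2 - ⅓*6*1²)*151 - 3076 = (-2 - ⅓*6*1)*151 - 3076 = (-2 - 2)*151 - 3076 = -4*151 - 3076 = -604 - 3076 = -3680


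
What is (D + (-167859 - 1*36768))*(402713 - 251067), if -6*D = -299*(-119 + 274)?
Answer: -89578581191/3 ≈ -2.9860e+10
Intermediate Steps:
D = 46345/6 (D = -(-299)*(-119 + 274)/6 = -(-299)*155/6 = -1/6*(-46345) = 46345/6 ≈ 7724.2)
(D + (-167859 - 1*36768))*(402713 - 251067) = (46345/6 + (-167859 - 1*36768))*(402713 - 251067) = (46345/6 + (-167859 - 36768))*151646 = (46345/6 - 204627)*151646 = -1181417/6*151646 = -89578581191/3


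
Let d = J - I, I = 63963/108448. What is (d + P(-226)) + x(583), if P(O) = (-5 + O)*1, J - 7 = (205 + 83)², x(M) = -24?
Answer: 8968151845/108448 ≈ 82695.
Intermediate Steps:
I = 63963/108448 (I = 63963*(1/108448) = 63963/108448 ≈ 0.58980)
J = 82951 (J = 7 + (205 + 83)² = 7 + 288² = 7 + 82944 = 82951)
P(O) = -5 + O
d = 8995806085/108448 (d = 82951 - 1*63963/108448 = 82951 - 63963/108448 = 8995806085/108448 ≈ 82950.)
(d + P(-226)) + x(583) = (8995806085/108448 + (-5 - 226)) - 24 = (8995806085/108448 - 231) - 24 = 8970754597/108448 - 24 = 8968151845/108448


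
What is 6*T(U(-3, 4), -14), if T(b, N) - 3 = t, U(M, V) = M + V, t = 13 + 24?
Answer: 240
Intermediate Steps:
t = 37
T(b, N) = 40 (T(b, N) = 3 + 37 = 40)
6*T(U(-3, 4), -14) = 6*40 = 240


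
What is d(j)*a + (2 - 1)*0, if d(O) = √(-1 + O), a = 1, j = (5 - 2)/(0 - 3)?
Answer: I*√2 ≈ 1.4142*I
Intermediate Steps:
j = -1 (j = 3/(-3) = 3*(-⅓) = -1)
d(j)*a + (2 - 1)*0 = √(-1 - 1)*1 + (2 - 1)*0 = √(-2)*1 + 1*0 = (I*√2)*1 + 0 = I*√2 + 0 = I*√2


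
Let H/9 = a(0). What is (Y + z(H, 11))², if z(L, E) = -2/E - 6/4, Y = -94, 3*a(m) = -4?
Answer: 4431025/484 ≈ 9155.0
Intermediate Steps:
a(m) = -4/3 (a(m) = (⅓)*(-4) = -4/3)
H = -12 (H = 9*(-4/3) = -12)
z(L, E) = -3/2 - 2/E (z(L, E) = -2/E - 6*¼ = -2/E - 3/2 = -3/2 - 2/E)
(Y + z(H, 11))² = (-94 + (-3/2 - 2/11))² = (-94 - 37/22)² = (-2105/22)² = 4431025/484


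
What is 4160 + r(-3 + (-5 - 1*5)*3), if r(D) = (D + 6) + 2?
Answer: 4135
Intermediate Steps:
r(D) = 8 + D (r(D) = (6 + D) + 2 = 8 + D)
4160 + r(-3 + (-5 - 1*5)*3) = 4160 + (8 + (-3 + (-5 - 1*5)*3)) = 4160 + (8 + (-3 + (-5 - 5)*3)) = 4160 + (8 + (-3 - 10*3)) = 4160 + (8 + (-3 - 30)) = 4160 + (8 - 33) = 4160 - 25 = 4135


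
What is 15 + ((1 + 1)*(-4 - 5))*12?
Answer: -201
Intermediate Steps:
15 + ((1 + 1)*(-4 - 5))*12 = 15 + (2*(-9))*12 = 15 - 18*12 = 15 - 216 = -201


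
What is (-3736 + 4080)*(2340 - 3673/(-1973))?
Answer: 1589449592/1973 ≈ 8.0560e+5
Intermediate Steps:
(-3736 + 4080)*(2340 - 3673/(-1973)) = 344*(2340 - 3673*(-1/1973)) = 344*(2340 + 3673/1973) = 344*(4620493/1973) = 1589449592/1973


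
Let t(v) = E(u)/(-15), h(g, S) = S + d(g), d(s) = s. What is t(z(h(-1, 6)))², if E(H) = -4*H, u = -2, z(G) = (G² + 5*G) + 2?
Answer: 64/225 ≈ 0.28444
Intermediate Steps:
h(g, S) = S + g
z(G) = 2 + G² + 5*G
t(v) = -8/15 (t(v) = -4*(-2)/(-15) = 8*(-1/15) = -8/15)
t(z(h(-1, 6)))² = (-8/15)² = 64/225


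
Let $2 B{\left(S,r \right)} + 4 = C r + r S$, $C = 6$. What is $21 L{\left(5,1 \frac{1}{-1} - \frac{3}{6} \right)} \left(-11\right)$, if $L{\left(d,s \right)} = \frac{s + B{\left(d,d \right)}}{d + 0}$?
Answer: $- \frac{5544}{5} \approx -1108.8$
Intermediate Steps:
$B{\left(S,r \right)} = -2 + 3 r + \frac{S r}{2}$ ($B{\left(S,r \right)} = -2 + \frac{6 r + r S}{2} = -2 + \frac{6 r + S r}{2} = -2 + \left(3 r + \frac{S r}{2}\right) = -2 + 3 r + \frac{S r}{2}$)
$L{\left(d,s \right)} = \frac{-2 + s + \frac{d^{2}}{2} + 3 d}{d}$ ($L{\left(d,s \right)} = \frac{s + \left(-2 + 3 d + \frac{d d}{2}\right)}{d + 0} = \frac{s + \left(-2 + 3 d + \frac{d^{2}}{2}\right)}{d} = \frac{s + \left(-2 + \frac{d^{2}}{2} + 3 d\right)}{d} = \frac{-2 + s + \frac{d^{2}}{2} + 3 d}{d}$)
$21 L{\left(5,1 \frac{1}{-1} - \frac{3}{6} \right)} \left(-11\right) = 21 \left(3 + \frac{1}{2} \cdot 5 - \frac{2}{5} + \frac{1 \frac{1}{-1} - \frac{3}{6}}{5}\right) \left(-11\right) = 21 \left(3 + \frac{5}{2} - \frac{2}{5} + \left(1 \left(-1\right) - \frac{1}{2}\right) \frac{1}{5}\right) \left(-11\right) = 21 \left(3 + \frac{5}{2} - \frac{2}{5} + \left(-1 - \frac{1}{2}\right) \frac{1}{5}\right) \left(-11\right) = 21 \left(3 + \frac{5}{2} - \frac{2}{5} - \frac{3}{10}\right) \left(-11\right) = 21 \cdot \frac{24}{5} \left(-11\right) = \frac{504}{5} \left(-11\right) = - \frac{5544}{5}$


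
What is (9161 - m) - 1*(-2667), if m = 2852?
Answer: 8976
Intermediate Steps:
(9161 - m) - 1*(-2667) = (9161 - 1*2852) - 1*(-2667) = (9161 - 2852) + 2667 = 6309 + 2667 = 8976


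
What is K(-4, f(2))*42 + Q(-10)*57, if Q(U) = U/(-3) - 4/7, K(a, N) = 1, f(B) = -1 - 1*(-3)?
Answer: 1396/7 ≈ 199.43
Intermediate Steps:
f(B) = 2 (f(B) = -1 + 3 = 2)
Q(U) = -4/7 - U/3 (Q(U) = U*(-⅓) - 4*⅐ = -U/3 - 4/7 = -4/7 - U/3)
K(-4, f(2))*42 + Q(-10)*57 = 1*42 + (-4/7 - ⅓*(-10))*57 = 42 + (-4/7 + 10/3)*57 = 42 + (58/21)*57 = 42 + 1102/7 = 1396/7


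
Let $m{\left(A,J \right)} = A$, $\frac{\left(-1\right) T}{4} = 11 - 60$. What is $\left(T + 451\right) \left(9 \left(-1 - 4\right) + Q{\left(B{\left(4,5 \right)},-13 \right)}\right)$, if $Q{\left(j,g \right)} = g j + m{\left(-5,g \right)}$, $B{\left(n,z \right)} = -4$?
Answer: $1294$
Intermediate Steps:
$T = 196$ ($T = - 4 \left(11 - 60\right) = \left(-4\right) \left(-49\right) = 196$)
$Q{\left(j,g \right)} = -5 + g j$ ($Q{\left(j,g \right)} = g j - 5 = -5 + g j$)
$\left(T + 451\right) \left(9 \left(-1 - 4\right) + Q{\left(B{\left(4,5 \right)},-13 \right)}\right) = \left(196 + 451\right) \left(9 \left(-1 - 4\right) - -47\right) = 647 \left(9 \left(-5\right) + \left(-5 + 52\right)\right) = 647 \left(-45 + 47\right) = 647 \cdot 2 = 1294$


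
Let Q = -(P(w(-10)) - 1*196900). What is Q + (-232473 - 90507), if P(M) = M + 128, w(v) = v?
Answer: -126198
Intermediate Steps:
P(M) = 128 + M
Q = 196782 (Q = -((128 - 10) - 1*196900) = -(118 - 196900) = -1*(-196782) = 196782)
Q + (-232473 - 90507) = 196782 + (-232473 - 90507) = 196782 - 322980 = -126198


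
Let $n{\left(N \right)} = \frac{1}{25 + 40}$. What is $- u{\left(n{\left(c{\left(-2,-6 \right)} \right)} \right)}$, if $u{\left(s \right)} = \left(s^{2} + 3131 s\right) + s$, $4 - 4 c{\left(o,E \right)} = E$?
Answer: $- \frac{203581}{4225} \approx -48.185$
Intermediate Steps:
$c{\left(o,E \right)} = 1 - \frac{E}{4}$
$n{\left(N \right)} = \frac{1}{65}$
$u{\left(s \right)} = s^{2} + 3132 s$
$- u{\left(n{\left(c{\left(-2,-6 \right)} \right)} \right)} = - \frac{3132 + \frac{1}{65}}{65} = - \frac{203581}{65 \cdot 65} = \left(-1\right) \frac{203581}{4225} = - \frac{203581}{4225}$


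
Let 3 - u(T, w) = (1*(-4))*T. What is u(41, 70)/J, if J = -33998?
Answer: -167/33998 ≈ -0.0049121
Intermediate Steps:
u(T, w) = 3 + 4*T (u(T, w) = 3 - 1*(-4)*T = 3 - (-4)*T = 3 + 4*T)
u(41, 70)/J = (3 + 4*41)/(-33998) = (3 + 164)*(-1/33998) = 167*(-1/33998) = -167/33998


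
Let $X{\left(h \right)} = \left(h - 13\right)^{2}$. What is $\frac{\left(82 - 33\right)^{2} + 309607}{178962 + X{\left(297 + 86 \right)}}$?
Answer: $\frac{156004}{157931} \approx 0.9878$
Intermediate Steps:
$X{\left(h \right)} = \left(-13 + h\right)^{2}$
$\frac{\left(82 - 33\right)^{2} + 309607}{178962 + X{\left(297 + 86 \right)}} = \frac{\left(82 - 33\right)^{2} + 309607}{178962 + \left(-13 + \left(297 + 86\right)\right)^{2}} = \frac{49^{2} + 309607}{178962 + \left(-13 + 383\right)^{2}} = \frac{2401 + 309607}{178962 + 370^{2}} = \frac{312008}{178962 + 136900} = \frac{312008}{315862} = 312008 \cdot \frac{1}{315862} = \frac{156004}{157931}$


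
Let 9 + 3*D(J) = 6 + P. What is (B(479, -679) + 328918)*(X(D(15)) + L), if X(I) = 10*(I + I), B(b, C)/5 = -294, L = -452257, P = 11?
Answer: -444219558728/3 ≈ -1.4807e+11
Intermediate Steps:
B(b, C) = -1470 (B(b, C) = 5*(-294) = -1470)
D(J) = 8/3 (D(J) = -3 + (6 + 11)/3 = -3 + (⅓)*17 = -3 + 17/3 = 8/3)
X(I) = 20*I (X(I) = 10*(2*I) = 20*I)
(B(479, -679) + 328918)*(X(D(15)) + L) = (-1470 + 328918)*(20*(8/3) - 452257) = 327448*(160/3 - 452257) = 327448*(-1356611/3) = -444219558728/3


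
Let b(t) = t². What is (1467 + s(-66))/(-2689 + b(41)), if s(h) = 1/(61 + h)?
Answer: -3667/2520 ≈ -1.4552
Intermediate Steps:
(1467 + s(-66))/(-2689 + b(41)) = (1467 + 1/(61 - 66))/(-2689 + 41²) = (1467 + 1/(-5))/(-2689 + 1681) = (1467 - ⅕)/(-1008) = (7334/5)*(-1/1008) = -3667/2520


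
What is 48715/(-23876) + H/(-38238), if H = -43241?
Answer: -415171027/456485244 ≈ -0.90950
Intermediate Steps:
48715/(-23876) + H/(-38238) = 48715/(-23876) - 43241/(-38238) = 48715*(-1/23876) - 43241*(-1/38238) = -48715/23876 + 43241/38238 = -415171027/456485244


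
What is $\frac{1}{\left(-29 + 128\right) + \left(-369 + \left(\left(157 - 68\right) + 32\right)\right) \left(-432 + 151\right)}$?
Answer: $\frac{1}{69787} \approx 1.4329 \cdot 10^{-5}$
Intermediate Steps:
$\frac{1}{\left(-29 + 128\right) + \left(-369 + \left(\left(157 - 68\right) + 32\right)\right) \left(-432 + 151\right)} = \frac{1}{99 + \left(-369 + \left(89 + 32\right)\right) \left(-281\right)} = \frac{1}{99 + \left(-369 + 121\right) \left(-281\right)} = \frac{1}{99 - -69688} = \frac{1}{99 + 69688} = \frac{1}{69787}$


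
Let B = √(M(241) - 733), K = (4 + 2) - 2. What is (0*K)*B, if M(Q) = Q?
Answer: 0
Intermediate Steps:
K = 4 (K = 6 - 2 = 4)
B = 2*I*√123 (B = √(241 - 733) = √(-492) = 2*I*√123 ≈ 22.181*I)
(0*K)*B = (0*4)*(2*I*√123) = 0*(2*I*√123) = 0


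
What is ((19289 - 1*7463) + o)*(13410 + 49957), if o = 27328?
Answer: 2481071518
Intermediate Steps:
((19289 - 1*7463) + o)*(13410 + 49957) = ((19289 - 1*7463) + 27328)*(13410 + 49957) = ((19289 - 7463) + 27328)*63367 = (11826 + 27328)*63367 = 39154*63367 = 2481071518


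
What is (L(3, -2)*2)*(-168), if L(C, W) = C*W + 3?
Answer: 1008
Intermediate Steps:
L(C, W) = 3 + C*W
(L(3, -2)*2)*(-168) = ((3 + 3*(-2))*2)*(-168) = ((3 - 6)*2)*(-168) = -3*2*(-168) = -6*(-168) = 1008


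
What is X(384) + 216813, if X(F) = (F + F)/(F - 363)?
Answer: 1517947/7 ≈ 2.1685e+5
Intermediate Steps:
X(F) = 2*F/(-363 + F) (X(F) = (2*F)/(-363 + F) = 2*F/(-363 + F))
X(384) + 216813 = 2*384/(-363 + 384) + 216813 = 2*384/21 + 216813 = 2*384*(1/21) + 216813 = 256/7 + 216813 = 1517947/7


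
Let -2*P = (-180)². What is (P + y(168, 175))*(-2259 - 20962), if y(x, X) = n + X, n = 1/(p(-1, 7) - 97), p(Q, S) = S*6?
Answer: 1860584736/5 ≈ 3.7212e+8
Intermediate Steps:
p(Q, S) = 6*S
P = -16200 (P = -½*(-180)² = -½*32400 = -16200)
n = -1/55 (n = 1/(6*7 - 97) = 1/(42 - 97) = 1/(-55) = -1/55 ≈ -0.018182)
y(x, X) = -1/55 + X
(P + y(168, 175))*(-2259 - 20962) = (-16200 + (-1/55 + 175))*(-2259 - 20962) = (-16200 + 9624/55)*(-23221) = -881376/55*(-23221) = 1860584736/5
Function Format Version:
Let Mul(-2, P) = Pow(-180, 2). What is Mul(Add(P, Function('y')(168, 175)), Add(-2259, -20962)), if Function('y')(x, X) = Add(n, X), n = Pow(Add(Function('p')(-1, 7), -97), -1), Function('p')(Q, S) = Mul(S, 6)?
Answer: Rational(1860584736, 5) ≈ 3.7212e+8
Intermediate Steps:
Function('p')(Q, S) = Mul(6, S)
P = -16200 (P = Mul(Rational(-1, 2), Pow(-180, 2)) = Mul(Rational(-1, 2), 32400) = -16200)
n = Rational(-1, 55) (n = Pow(Add(Mul(6, 7), -97), -1) = Pow(Add(42, -97), -1) = Pow(-55, -1) = Rational(-1, 55) ≈ -0.018182)
Function('y')(x, X) = Add(Rational(-1, 55), X)
Mul(Add(P, Function('y')(168, 175)), Add(-2259, -20962)) = Mul(Add(-16200, Add(Rational(-1, 55), 175)), Add(-2259, -20962)) = Mul(Add(-16200, Rational(9624, 55)), -23221) = Mul(Rational(-881376, 55), -23221) = Rational(1860584736, 5)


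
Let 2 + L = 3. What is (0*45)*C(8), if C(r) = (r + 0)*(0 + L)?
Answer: 0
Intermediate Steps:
L = 1 (L = -2 + 3 = 1)
C(r) = r (C(r) = (r + 0)*(0 + 1) = r*1 = r)
(0*45)*C(8) = (0*45)*8 = 0*8 = 0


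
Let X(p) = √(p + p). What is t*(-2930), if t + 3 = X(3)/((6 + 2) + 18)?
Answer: 8790 - 1465*√6/13 ≈ 8514.0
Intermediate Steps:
X(p) = √2*√p (X(p) = √(2*p) = √2*√p)
t = -3 + √6/26 (t = -3 + (√2*√3)/((6 + 2) + 18) = -3 + √6/(8 + 18) = -3 + √6/26 ≈ -2.9058)
t*(-2930) = (-3 + √6/26)*(-2930) = 8790 - 1465*√6/13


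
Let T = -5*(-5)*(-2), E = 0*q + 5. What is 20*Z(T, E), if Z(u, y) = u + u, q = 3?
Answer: -2000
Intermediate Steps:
E = 5 (E = 0*3 + 5 = 0 + 5 = 5)
T = -50 (T = 25*(-2) = -50)
Z(u, y) = 2*u
20*Z(T, E) = 20*(2*(-50)) = 20*(-100) = -2000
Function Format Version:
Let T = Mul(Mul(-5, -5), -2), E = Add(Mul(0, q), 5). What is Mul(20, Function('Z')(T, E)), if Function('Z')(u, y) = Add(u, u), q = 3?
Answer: -2000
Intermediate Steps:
E = 5 (E = Add(Mul(0, 3), 5) = Add(0, 5) = 5)
T = -50 (T = Mul(25, -2) = -50)
Function('Z')(u, y) = Mul(2, u)
Mul(20, Function('Z')(T, E)) = Mul(20, Mul(2, -50)) = Mul(20, -100) = -2000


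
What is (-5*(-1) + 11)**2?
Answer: 256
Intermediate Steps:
(-5*(-1) + 11)**2 = (5 + 11)**2 = 16**2 = 256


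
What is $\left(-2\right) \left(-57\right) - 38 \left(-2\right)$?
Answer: $190$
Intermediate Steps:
$\left(-2\right) \left(-57\right) - 38 \left(-2\right) = 114 - -76 = 114 + 76 = 190$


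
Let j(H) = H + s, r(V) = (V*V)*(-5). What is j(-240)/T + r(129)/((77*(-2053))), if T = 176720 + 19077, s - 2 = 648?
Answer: 2336586085/4421683651 ≈ 0.52844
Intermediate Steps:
r(V) = -5*V² (r(V) = V²*(-5) = -5*V²)
s = 650 (s = 2 + 648 = 650)
j(H) = 650 + H (j(H) = H + 650 = 650 + H)
T = 195797
j(-240)/T + r(129)/((77*(-2053))) = (650 - 240)/195797 + (-5*129²)/((77*(-2053))) = 410*(1/195797) - 5*16641/(-158081) = 410/195797 - 83205*(-1/158081) = 410/195797 + 83205/158081 = 2336586085/4421683651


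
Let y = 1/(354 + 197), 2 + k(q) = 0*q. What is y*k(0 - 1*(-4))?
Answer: -2/551 ≈ -0.0036298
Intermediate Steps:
k(q) = -2 (k(q) = -2 + 0*q = -2 + 0 = -2)
y = 1/551 ≈ 0.0018149
y*k(0 - 1*(-4)) = (1/551)*(-2) = -2/551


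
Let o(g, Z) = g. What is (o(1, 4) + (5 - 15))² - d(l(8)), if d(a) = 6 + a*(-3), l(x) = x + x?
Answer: 123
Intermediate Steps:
l(x) = 2*x
d(a) = 6 - 3*a
(o(1, 4) + (5 - 15))² - d(l(8)) = (1 + (5 - 15))² - (6 - 6*8) = (1 - 10)² - (6 - 3*16) = (-9)² - (6 - 48) = 81 - 1*(-42) = 81 + 42 = 123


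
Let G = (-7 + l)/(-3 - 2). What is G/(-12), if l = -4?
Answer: -11/60 ≈ -0.18333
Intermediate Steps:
G = 11/5 (G = (-7 - 4)/(-3 - 2) = -11/(-5) = -11*(-1/5) = 11/5 ≈ 2.2000)
G/(-12) = (11/5)/(-12) = -1/12*11/5 = -11/60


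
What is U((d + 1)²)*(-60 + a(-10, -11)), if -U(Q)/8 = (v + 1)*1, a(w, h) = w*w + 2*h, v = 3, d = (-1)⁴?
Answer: -576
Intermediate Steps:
d = 1
a(w, h) = w² + 2*h
U(Q) = -32 (U(Q) = -8*(3 + 1) = -32)
U((d + 1)²)*(-60 + a(-10, -11)) = -32*(-60 + ((-10)² + 2*(-11))) = -32*(-60 + (100 - 22)) = -32*(-60 + 78) = -32*18 = -576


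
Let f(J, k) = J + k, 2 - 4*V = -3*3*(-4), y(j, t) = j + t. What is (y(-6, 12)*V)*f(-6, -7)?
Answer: 663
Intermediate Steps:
V = -17/2 (V = ½ - (-3*3)*(-4)/4 = ½ - (-9)*(-4)/4 = ½ - ¼*36 = ½ - 9 = -17/2 ≈ -8.5000)
(y(-6, 12)*V)*f(-6, -7) = ((-6 + 12)*(-17/2))*(-6 - 7) = (6*(-17/2))*(-13) = -51*(-13) = 663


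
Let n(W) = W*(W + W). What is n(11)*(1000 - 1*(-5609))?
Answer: 1599378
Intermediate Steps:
n(W) = 2*W² (n(W) = W*(2*W) = 2*W²)
n(11)*(1000 - 1*(-5609)) = (2*11²)*(1000 - 1*(-5609)) = (2*121)*(1000 + 5609) = 242*6609 = 1599378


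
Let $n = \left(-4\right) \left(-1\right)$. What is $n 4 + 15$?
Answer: $31$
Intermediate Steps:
$n = 4$
$n 4 + 15 = 4 \cdot 4 + 15 = 16 + 15 = 31$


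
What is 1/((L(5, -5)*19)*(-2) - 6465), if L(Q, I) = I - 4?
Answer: -1/6123 ≈ -0.00016332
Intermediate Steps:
L(Q, I) = -4 + I
1/((L(5, -5)*19)*(-2) - 6465) = 1/(((-4 - 5)*19)*(-2) - 6465) = 1/(-9*19*(-2) - 6465) = 1/(-171*(-2) - 6465) = 1/(342 - 6465) = 1/(-6123) = -1/6123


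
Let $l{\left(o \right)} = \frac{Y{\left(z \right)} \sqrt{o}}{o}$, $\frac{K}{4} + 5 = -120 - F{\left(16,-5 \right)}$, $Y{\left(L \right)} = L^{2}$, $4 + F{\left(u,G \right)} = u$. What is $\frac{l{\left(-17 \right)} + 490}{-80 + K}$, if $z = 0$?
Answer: $- \frac{245}{314} \approx -0.78025$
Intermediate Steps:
$F{\left(u,G \right)} = -4 + u$
$K = -548$ ($K = -20 + 4 \left(-120 - \left(-4 + 16\right)\right) = -20 + 4 \left(-120 - 12\right) = -20 + 4 \left(-132\right) = -20 - 528 = -548$)
$l{\left(o \right)} = 0$ ($l{\left(o \right)} = \frac{0^{2} \sqrt{o}}{o} = \frac{0 \sqrt{o}}{o} = \frac{0}{o} = 0$)
$\frac{l{\left(-17 \right)} + 490}{-80 + K} = \frac{0 + 490}{-80 - 548} = \frac{490}{-628} = 490 \left(- \frac{1}{628}\right) = - \frac{245}{314}$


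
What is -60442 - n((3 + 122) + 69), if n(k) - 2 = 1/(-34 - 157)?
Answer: -11544803/191 ≈ -60444.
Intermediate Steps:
n(k) = 381/191 (n(k) = 2 + 1/(-34 - 157) = 2 + 1/(-191) = 2 - 1/191 = 381/191)
-60442 - n((3 + 122) + 69) = -60442 - 1*381/191 = -60442 - 381/191 = -11544803/191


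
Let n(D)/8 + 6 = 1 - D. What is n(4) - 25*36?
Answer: -972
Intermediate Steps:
n(D) = -40 - 8*D (n(D) = -48 + 8*(1 - D) = -48 + (8 - 8*D) = -40 - 8*D)
n(4) - 25*36 = (-40 - 8*4) - 25*36 = (-40 - 32) - 900 = -72 - 900 = -972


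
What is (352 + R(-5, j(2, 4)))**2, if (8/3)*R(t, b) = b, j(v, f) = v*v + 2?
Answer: 2007889/16 ≈ 1.2549e+5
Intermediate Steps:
j(v, f) = 2 + v**2 (j(v, f) = v**2 + 2 = 2 + v**2)
R(t, b) = 3*b/8
(352 + R(-5, j(2, 4)))**2 = (352 + 3*(2 + 2**2)/8)**2 = (352 + 3*(2 + 4)/8)**2 = (352 + (3/8)*6)**2 = (352 + 9/4)**2 = (1417/4)**2 = 2007889/16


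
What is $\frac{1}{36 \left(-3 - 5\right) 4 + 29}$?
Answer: $- \frac{1}{1123} \approx -0.00089047$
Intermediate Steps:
$\frac{1}{36 \left(-3 - 5\right) 4 + 29} = \frac{1}{36 \left(\left(-8\right) 4\right) + 29} = \frac{1}{36 \left(-32\right) + 29} = \frac{1}{-1152 + 29} = \frac{1}{-1123} = - \frac{1}{1123}$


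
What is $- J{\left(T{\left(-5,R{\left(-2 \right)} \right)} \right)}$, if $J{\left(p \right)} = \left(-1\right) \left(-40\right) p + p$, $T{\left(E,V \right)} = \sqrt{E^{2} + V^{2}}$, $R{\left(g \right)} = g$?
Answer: $- 41 \sqrt{29} \approx -220.79$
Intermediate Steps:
$J{\left(p \right)} = 41 p$ ($J{\left(p \right)} = 40 p + p = 41 p$)
$- J{\left(T{\left(-5,R{\left(-2 \right)} \right)} \right)} = - 41 \sqrt{\left(-5\right)^{2} + \left(-2\right)^{2}} = - 41 \sqrt{25 + 4} = - 41 \sqrt{29}$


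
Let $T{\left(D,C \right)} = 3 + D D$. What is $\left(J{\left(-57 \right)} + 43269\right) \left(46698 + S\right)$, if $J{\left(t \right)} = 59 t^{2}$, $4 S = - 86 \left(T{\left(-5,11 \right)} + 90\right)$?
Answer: $10376068560$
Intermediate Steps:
$T{\left(D,C \right)} = 3 + D^{2}$
$S = -2537$ ($S = \frac{\left(-86\right) \left(\left(3 + \left(-5\right)^{2}\right) + 90\right)}{4} = \frac{\left(-86\right) \left(\left(3 + 25\right) + 90\right)}{4} = \frac{\left(-86\right) \left(28 + 90\right)}{4} = \frac{\left(-86\right) 118}{4} = \frac{1}{4} \left(-10148\right) = -2537$)
$\left(J{\left(-57 \right)} + 43269\right) \left(46698 + S\right) = \left(59 \left(-57\right)^{2} + 43269\right) \left(46698 - 2537\right) = \left(59 \cdot 3249 + 43269\right) 44161 = \left(191691 + 43269\right) 44161 = 234960 \cdot 44161 = 10376068560$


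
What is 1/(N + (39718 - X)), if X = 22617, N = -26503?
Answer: -1/9402 ≈ -0.00010636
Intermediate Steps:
1/(N + (39718 - X)) = 1/(-26503 + (39718 - 1*22617)) = 1/(-26503 + (39718 - 22617)) = 1/(-26503 + 17101) = 1/(-9402) = -1/9402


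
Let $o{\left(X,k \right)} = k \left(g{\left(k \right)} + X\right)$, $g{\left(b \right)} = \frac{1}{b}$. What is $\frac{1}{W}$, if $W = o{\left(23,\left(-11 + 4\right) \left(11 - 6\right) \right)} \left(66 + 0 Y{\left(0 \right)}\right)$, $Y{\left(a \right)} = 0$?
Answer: $- \frac{1}{53064} \approx -1.8845 \cdot 10^{-5}$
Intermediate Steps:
$o{\left(X,k \right)} = k \left(X + \frac{1}{k}\right)$ ($o{\left(X,k \right)} = k \left(\frac{1}{k} + X\right) = k \left(X + \frac{1}{k}\right)$)
$W = -53064$ ($W = \left(1 + 23 \left(-11 + 4\right) \left(11 - 6\right)\right) \left(66 + 0 \cdot 0\right) = \left(1 + 23 \left(\left(-7\right) 5\right)\right) \left(66 + 0\right) = \left(1 + 23 \left(-35\right)\right) 66 = \left(1 - 805\right) 66 = \left(-804\right) 66 = -53064$)
$\frac{1}{W} = \frac{1}{-53064} = - \frac{1}{53064}$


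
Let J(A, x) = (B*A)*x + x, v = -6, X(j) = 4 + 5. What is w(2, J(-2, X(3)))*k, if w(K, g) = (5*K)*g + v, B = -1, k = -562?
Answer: -148368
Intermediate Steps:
X(j) = 9
J(A, x) = x - A*x (J(A, x) = (-A)*x + x = -A*x + x = x - A*x)
w(K, g) = -6 + 5*K*g (w(K, g) = (5*K)*g - 6 = 5*K*g - 6 = -6 + 5*K*g)
w(2, J(-2, X(3)))*k = (-6 + 5*2*(9*(1 - 1*(-2))))*(-562) = (-6 + 5*2*(9*(1 + 2)))*(-562) = (-6 + 5*2*(9*3))*(-562) = (-6 + 5*2*27)*(-562) = (-6 + 270)*(-562) = 264*(-562) = -148368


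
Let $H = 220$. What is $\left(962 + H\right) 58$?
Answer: $68556$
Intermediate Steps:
$\left(962 + H\right) 58 = \left(962 + 220\right) 58 = 1182 \cdot 58 = 68556$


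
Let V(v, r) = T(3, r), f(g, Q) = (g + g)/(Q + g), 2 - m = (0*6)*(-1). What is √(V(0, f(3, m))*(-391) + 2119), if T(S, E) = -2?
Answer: √2901 ≈ 53.861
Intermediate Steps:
m = 2 (m = 2 - 0*6*(-1) = 2 - 0*(-1) = 2 - 1*0 = 2 + 0 = 2)
f(g, Q) = 2*g/(Q + g) (f(g, Q) = (2*g)/(Q + g) = 2*g/(Q + g))
V(v, r) = -2
√(V(0, f(3, m))*(-391) + 2119) = √(-2*(-391) + 2119) = √(782 + 2119) = √2901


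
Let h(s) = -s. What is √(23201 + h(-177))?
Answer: √23378 ≈ 152.90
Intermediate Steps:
√(23201 + h(-177)) = √(23201 - 1*(-177)) = √(23201 + 177) = √23378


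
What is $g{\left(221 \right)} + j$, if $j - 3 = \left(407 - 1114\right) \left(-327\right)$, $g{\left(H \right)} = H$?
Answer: $231413$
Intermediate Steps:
$j = 231192$ ($j = 3 + \left(407 - 1114\right) \left(-327\right) = 3 - -231189 = 3 + 231189 = 231192$)
$g{\left(221 \right)} + j = 221 + 231192 = 231413$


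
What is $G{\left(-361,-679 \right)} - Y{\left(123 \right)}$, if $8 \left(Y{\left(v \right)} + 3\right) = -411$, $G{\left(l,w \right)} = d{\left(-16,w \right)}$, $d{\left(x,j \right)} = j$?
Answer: $- \frac{4997}{8} \approx -624.63$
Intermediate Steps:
$G{\left(l,w \right)} = w$
$Y{\left(v \right)} = - \frac{435}{8}$ ($Y{\left(v \right)} = -3 + \frac{1}{8} \left(-411\right) = -3 - \frac{411}{8} = - \frac{435}{8}$)
$G{\left(-361,-679 \right)} - Y{\left(123 \right)} = -679 - - \frac{435}{8} = -679 + \frac{435}{8} = - \frac{4997}{8}$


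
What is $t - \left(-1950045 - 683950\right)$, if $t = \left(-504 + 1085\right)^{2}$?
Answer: $2971556$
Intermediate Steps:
$t = 337561$ ($t = 581^{2} = 337561$)
$t - \left(-1950045 - 683950\right) = 337561 - \left(-1950045 - 683950\right) = 337561 - -2633995 = 337561 + 2633995 = 2971556$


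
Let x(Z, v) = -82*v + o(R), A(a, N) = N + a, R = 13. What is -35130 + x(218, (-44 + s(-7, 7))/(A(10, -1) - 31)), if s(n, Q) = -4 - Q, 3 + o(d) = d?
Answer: -35325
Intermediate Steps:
o(d) = -3 + d
x(Z, v) = 10 - 82*v (x(Z, v) = -82*v + (-3 + 13) = -82*v + 10 = 10 - 82*v)
-35130 + x(218, (-44 + s(-7, 7))/(A(10, -1) - 31)) = -35130 + (10 - 82*(-44 + (-4 - 1*7))/((-1 + 10) - 31)) = -35130 + (10 - 82*(-44 + (-4 - 7))/(9 - 31)) = -35130 + (10 - 82*(-44 - 11)/(-22)) = -35130 + (10 - (-4510)*(-1)/22) = -35130 + (10 - 82*5/2) = -35130 + (10 - 205) = -35130 - 195 = -35325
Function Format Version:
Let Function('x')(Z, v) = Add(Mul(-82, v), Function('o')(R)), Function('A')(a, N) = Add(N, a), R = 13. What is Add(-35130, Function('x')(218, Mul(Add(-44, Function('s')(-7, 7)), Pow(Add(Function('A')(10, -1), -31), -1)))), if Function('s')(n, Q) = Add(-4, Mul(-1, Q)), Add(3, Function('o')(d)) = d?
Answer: -35325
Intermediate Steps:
Function('o')(d) = Add(-3, d)
Function('x')(Z, v) = Add(10, Mul(-82, v)) (Function('x')(Z, v) = Add(Mul(-82, v), Add(-3, 13)) = Add(Mul(-82, v), 10) = Add(10, Mul(-82, v)))
Add(-35130, Function('x')(218, Mul(Add(-44, Function('s')(-7, 7)), Pow(Add(Function('A')(10, -1), -31), -1)))) = Add(-35130, Add(10, Mul(-82, Mul(Add(-44, Add(-4, Mul(-1, 7))), Pow(Add(Add(-1, 10), -31), -1))))) = Add(-35130, Add(10, Mul(-82, Mul(Add(-44, Add(-4, -7)), Pow(Add(9, -31), -1))))) = Add(-35130, Add(10, Mul(-82, Mul(Add(-44, -11), Pow(-22, -1))))) = Add(-35130, Add(10, Mul(-82, Mul(-55, Rational(-1, 22))))) = Add(-35130, Add(10, Mul(-82, Rational(5, 2)))) = Add(-35130, Add(10, -205)) = Add(-35130, -195) = -35325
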